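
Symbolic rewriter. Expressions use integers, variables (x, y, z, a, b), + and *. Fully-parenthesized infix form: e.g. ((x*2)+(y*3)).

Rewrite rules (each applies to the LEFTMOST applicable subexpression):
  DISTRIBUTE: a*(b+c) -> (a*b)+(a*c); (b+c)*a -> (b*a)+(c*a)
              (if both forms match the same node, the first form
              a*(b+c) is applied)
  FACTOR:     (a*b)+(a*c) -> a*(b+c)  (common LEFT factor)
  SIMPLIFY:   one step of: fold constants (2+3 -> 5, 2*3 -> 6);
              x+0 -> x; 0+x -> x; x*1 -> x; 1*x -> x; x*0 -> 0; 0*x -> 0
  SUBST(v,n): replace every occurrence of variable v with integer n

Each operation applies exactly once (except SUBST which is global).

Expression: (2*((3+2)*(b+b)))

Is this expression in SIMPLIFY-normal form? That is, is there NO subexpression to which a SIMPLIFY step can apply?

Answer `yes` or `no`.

Answer: no

Derivation:
Expression: (2*((3+2)*(b+b)))
Scanning for simplifiable subexpressions (pre-order)...
  at root: (2*((3+2)*(b+b))) (not simplifiable)
  at R: ((3+2)*(b+b)) (not simplifiable)
  at RL: (3+2) (SIMPLIFIABLE)
  at RR: (b+b) (not simplifiable)
Found simplifiable subexpr at path RL: (3+2)
One SIMPLIFY step would give: (2*(5*(b+b)))
-> NOT in normal form.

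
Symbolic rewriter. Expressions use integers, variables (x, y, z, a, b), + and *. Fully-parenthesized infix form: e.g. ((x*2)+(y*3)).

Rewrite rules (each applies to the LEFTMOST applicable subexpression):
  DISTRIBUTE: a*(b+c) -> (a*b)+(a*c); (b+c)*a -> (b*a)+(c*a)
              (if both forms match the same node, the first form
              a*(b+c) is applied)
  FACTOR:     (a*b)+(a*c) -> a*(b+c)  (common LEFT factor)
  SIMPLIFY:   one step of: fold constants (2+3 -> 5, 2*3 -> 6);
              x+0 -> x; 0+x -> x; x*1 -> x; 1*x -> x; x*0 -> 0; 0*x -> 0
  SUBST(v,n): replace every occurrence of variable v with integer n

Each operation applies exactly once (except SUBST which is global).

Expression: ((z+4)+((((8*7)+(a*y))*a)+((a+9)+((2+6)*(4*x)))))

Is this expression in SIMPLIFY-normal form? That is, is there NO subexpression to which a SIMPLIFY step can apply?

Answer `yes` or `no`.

Answer: no

Derivation:
Expression: ((z+4)+((((8*7)+(a*y))*a)+((a+9)+((2+6)*(4*x)))))
Scanning for simplifiable subexpressions (pre-order)...
  at root: ((z+4)+((((8*7)+(a*y))*a)+((a+9)+((2+6)*(4*x))))) (not simplifiable)
  at L: (z+4) (not simplifiable)
  at R: ((((8*7)+(a*y))*a)+((a+9)+((2+6)*(4*x)))) (not simplifiable)
  at RL: (((8*7)+(a*y))*a) (not simplifiable)
  at RLL: ((8*7)+(a*y)) (not simplifiable)
  at RLLL: (8*7) (SIMPLIFIABLE)
  at RLLR: (a*y) (not simplifiable)
  at RR: ((a+9)+((2+6)*(4*x))) (not simplifiable)
  at RRL: (a+9) (not simplifiable)
  at RRR: ((2+6)*(4*x)) (not simplifiable)
  at RRRL: (2+6) (SIMPLIFIABLE)
  at RRRR: (4*x) (not simplifiable)
Found simplifiable subexpr at path RLLL: (8*7)
One SIMPLIFY step would give: ((z+4)+(((56+(a*y))*a)+((a+9)+((2+6)*(4*x)))))
-> NOT in normal form.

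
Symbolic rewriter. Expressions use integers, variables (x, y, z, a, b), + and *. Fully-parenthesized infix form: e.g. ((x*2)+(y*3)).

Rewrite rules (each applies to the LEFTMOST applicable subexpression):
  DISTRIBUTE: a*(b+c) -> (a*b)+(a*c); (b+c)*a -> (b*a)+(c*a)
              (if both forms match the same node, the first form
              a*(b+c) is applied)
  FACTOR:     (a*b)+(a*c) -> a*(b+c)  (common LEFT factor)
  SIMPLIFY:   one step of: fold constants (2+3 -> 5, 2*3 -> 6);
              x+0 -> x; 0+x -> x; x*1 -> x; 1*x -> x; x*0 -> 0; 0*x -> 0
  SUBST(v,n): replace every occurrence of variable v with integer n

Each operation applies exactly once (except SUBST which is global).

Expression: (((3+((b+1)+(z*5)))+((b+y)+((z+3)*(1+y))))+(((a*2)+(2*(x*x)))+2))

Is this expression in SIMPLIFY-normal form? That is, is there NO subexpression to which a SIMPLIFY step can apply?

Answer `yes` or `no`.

Answer: yes

Derivation:
Expression: (((3+((b+1)+(z*5)))+((b+y)+((z+3)*(1+y))))+(((a*2)+(2*(x*x)))+2))
Scanning for simplifiable subexpressions (pre-order)...
  at root: (((3+((b+1)+(z*5)))+((b+y)+((z+3)*(1+y))))+(((a*2)+(2*(x*x)))+2)) (not simplifiable)
  at L: ((3+((b+1)+(z*5)))+((b+y)+((z+3)*(1+y)))) (not simplifiable)
  at LL: (3+((b+1)+(z*5))) (not simplifiable)
  at LLR: ((b+1)+(z*5)) (not simplifiable)
  at LLRL: (b+1) (not simplifiable)
  at LLRR: (z*5) (not simplifiable)
  at LR: ((b+y)+((z+3)*(1+y))) (not simplifiable)
  at LRL: (b+y) (not simplifiable)
  at LRR: ((z+3)*(1+y)) (not simplifiable)
  at LRRL: (z+3) (not simplifiable)
  at LRRR: (1+y) (not simplifiable)
  at R: (((a*2)+(2*(x*x)))+2) (not simplifiable)
  at RL: ((a*2)+(2*(x*x))) (not simplifiable)
  at RLL: (a*2) (not simplifiable)
  at RLR: (2*(x*x)) (not simplifiable)
  at RLRR: (x*x) (not simplifiable)
Result: no simplifiable subexpression found -> normal form.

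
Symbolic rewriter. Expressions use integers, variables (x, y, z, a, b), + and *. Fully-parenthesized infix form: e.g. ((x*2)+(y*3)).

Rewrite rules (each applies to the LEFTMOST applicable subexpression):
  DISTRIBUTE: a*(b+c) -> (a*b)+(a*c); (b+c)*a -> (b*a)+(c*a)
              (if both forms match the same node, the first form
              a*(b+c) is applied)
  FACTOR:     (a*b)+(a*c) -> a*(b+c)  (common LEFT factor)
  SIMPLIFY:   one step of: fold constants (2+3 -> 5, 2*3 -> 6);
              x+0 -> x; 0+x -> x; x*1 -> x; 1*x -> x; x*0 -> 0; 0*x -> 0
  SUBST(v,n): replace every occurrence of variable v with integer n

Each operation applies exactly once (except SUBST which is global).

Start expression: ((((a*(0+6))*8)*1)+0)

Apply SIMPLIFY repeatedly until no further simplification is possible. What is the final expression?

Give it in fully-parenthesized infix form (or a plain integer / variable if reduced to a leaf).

Start: ((((a*(0+6))*8)*1)+0)
Step 1: at root: ((((a*(0+6))*8)*1)+0) -> (((a*(0+6))*8)*1); overall: ((((a*(0+6))*8)*1)+0) -> (((a*(0+6))*8)*1)
Step 2: at root: (((a*(0+6))*8)*1) -> ((a*(0+6))*8); overall: (((a*(0+6))*8)*1) -> ((a*(0+6))*8)
Step 3: at LR: (0+6) -> 6; overall: ((a*(0+6))*8) -> ((a*6)*8)
Fixed point: ((a*6)*8)

Answer: ((a*6)*8)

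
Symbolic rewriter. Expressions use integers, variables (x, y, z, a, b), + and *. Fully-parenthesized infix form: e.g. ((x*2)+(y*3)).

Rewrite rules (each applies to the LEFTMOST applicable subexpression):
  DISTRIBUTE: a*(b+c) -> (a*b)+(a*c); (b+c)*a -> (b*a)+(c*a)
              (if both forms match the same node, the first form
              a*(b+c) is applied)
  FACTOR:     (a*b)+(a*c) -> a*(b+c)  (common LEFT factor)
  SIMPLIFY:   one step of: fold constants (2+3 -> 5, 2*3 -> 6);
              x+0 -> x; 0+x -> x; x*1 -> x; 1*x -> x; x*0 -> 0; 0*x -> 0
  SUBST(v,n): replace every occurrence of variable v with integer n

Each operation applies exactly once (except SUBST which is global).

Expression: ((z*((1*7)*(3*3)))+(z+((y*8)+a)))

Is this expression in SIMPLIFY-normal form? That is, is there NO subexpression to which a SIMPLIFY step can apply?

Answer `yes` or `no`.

Answer: no

Derivation:
Expression: ((z*((1*7)*(3*3)))+(z+((y*8)+a)))
Scanning for simplifiable subexpressions (pre-order)...
  at root: ((z*((1*7)*(3*3)))+(z+((y*8)+a))) (not simplifiable)
  at L: (z*((1*7)*(3*3))) (not simplifiable)
  at LR: ((1*7)*(3*3)) (not simplifiable)
  at LRL: (1*7) (SIMPLIFIABLE)
  at LRR: (3*3) (SIMPLIFIABLE)
  at R: (z+((y*8)+a)) (not simplifiable)
  at RR: ((y*8)+a) (not simplifiable)
  at RRL: (y*8) (not simplifiable)
Found simplifiable subexpr at path LRL: (1*7)
One SIMPLIFY step would give: ((z*(7*(3*3)))+(z+((y*8)+a)))
-> NOT in normal form.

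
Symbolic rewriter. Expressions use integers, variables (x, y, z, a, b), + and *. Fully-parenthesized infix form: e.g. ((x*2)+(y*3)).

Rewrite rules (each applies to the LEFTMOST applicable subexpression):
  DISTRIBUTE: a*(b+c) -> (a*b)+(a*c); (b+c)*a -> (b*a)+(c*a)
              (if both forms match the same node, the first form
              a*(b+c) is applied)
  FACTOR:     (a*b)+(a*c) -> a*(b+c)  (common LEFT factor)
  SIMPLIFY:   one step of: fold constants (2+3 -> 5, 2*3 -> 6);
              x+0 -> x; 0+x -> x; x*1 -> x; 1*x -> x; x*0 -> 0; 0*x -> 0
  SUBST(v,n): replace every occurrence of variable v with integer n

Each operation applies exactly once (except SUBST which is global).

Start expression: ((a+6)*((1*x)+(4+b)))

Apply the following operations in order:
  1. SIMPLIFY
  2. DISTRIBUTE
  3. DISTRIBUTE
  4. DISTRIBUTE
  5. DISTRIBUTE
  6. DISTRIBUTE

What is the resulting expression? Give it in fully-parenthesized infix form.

Answer: (((a*x)+(6*x))+(((a*4)+(6*4))+((a*b)+(6*b))))

Derivation:
Start: ((a+6)*((1*x)+(4+b)))
Apply SIMPLIFY at RL (target: (1*x)): ((a+6)*((1*x)+(4+b))) -> ((a+6)*(x+(4+b)))
Apply DISTRIBUTE at root (target: ((a+6)*(x+(4+b)))): ((a+6)*(x+(4+b))) -> (((a+6)*x)+((a+6)*(4+b)))
Apply DISTRIBUTE at L (target: ((a+6)*x)): (((a+6)*x)+((a+6)*(4+b))) -> (((a*x)+(6*x))+((a+6)*(4+b)))
Apply DISTRIBUTE at R (target: ((a+6)*(4+b))): (((a*x)+(6*x))+((a+6)*(4+b))) -> (((a*x)+(6*x))+(((a+6)*4)+((a+6)*b)))
Apply DISTRIBUTE at RL (target: ((a+6)*4)): (((a*x)+(6*x))+(((a+6)*4)+((a+6)*b))) -> (((a*x)+(6*x))+(((a*4)+(6*4))+((a+6)*b)))
Apply DISTRIBUTE at RR (target: ((a+6)*b)): (((a*x)+(6*x))+(((a*4)+(6*4))+((a+6)*b))) -> (((a*x)+(6*x))+(((a*4)+(6*4))+((a*b)+(6*b))))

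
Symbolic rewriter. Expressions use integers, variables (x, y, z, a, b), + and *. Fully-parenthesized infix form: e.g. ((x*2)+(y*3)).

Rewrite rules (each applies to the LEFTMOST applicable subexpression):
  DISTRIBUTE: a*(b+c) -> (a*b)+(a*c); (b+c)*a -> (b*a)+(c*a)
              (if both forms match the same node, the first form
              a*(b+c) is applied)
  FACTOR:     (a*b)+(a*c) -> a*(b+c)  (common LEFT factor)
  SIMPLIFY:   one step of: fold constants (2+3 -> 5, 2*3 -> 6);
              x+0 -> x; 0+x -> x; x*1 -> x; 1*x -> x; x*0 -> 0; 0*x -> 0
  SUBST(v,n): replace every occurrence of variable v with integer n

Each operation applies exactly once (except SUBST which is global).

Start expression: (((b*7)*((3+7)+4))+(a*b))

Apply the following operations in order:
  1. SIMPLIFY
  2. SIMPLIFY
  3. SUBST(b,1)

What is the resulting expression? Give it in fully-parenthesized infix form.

Answer: (((1*7)*14)+(a*1))

Derivation:
Start: (((b*7)*((3+7)+4))+(a*b))
Apply SIMPLIFY at LRL (target: (3+7)): (((b*7)*((3+7)+4))+(a*b)) -> (((b*7)*(10+4))+(a*b))
Apply SIMPLIFY at LR (target: (10+4)): (((b*7)*(10+4))+(a*b)) -> (((b*7)*14)+(a*b))
Apply SUBST(b,1): (((b*7)*14)+(a*b)) -> (((1*7)*14)+(a*1))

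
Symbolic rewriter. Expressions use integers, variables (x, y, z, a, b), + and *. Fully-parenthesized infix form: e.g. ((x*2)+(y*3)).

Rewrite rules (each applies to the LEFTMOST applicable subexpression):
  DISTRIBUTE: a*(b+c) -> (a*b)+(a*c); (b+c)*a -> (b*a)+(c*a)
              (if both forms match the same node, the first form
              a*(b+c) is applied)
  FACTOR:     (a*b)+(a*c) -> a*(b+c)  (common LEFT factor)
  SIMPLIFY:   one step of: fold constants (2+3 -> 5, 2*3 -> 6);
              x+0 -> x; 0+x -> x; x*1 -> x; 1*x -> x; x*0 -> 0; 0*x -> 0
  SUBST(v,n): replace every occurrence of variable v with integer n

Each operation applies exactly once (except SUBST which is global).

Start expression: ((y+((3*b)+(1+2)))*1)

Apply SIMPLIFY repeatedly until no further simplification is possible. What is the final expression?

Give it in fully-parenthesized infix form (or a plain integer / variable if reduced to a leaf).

Start: ((y+((3*b)+(1+2)))*1)
Step 1: at root: ((y+((3*b)+(1+2)))*1) -> (y+((3*b)+(1+2))); overall: ((y+((3*b)+(1+2)))*1) -> (y+((3*b)+(1+2)))
Step 2: at RR: (1+2) -> 3; overall: (y+((3*b)+(1+2))) -> (y+((3*b)+3))
Fixed point: (y+((3*b)+3))

Answer: (y+((3*b)+3))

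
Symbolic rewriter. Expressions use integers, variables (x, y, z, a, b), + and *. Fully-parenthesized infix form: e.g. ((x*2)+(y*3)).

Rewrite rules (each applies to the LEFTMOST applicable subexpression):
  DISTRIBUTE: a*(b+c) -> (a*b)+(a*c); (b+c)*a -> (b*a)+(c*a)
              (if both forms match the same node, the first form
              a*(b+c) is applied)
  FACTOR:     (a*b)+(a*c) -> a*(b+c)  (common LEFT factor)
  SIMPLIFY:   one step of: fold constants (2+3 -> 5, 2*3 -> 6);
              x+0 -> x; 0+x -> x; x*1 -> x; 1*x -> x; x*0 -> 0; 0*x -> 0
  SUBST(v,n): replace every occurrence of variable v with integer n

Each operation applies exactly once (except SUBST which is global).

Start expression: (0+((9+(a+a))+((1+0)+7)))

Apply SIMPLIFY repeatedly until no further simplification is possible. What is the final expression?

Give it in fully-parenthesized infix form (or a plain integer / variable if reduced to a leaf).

Answer: ((9+(a+a))+8)

Derivation:
Start: (0+((9+(a+a))+((1+0)+7)))
Step 1: at root: (0+((9+(a+a))+((1+0)+7))) -> ((9+(a+a))+((1+0)+7)); overall: (0+((9+(a+a))+((1+0)+7))) -> ((9+(a+a))+((1+0)+7))
Step 2: at RL: (1+0) -> 1; overall: ((9+(a+a))+((1+0)+7)) -> ((9+(a+a))+(1+7))
Step 3: at R: (1+7) -> 8; overall: ((9+(a+a))+(1+7)) -> ((9+(a+a))+8)
Fixed point: ((9+(a+a))+8)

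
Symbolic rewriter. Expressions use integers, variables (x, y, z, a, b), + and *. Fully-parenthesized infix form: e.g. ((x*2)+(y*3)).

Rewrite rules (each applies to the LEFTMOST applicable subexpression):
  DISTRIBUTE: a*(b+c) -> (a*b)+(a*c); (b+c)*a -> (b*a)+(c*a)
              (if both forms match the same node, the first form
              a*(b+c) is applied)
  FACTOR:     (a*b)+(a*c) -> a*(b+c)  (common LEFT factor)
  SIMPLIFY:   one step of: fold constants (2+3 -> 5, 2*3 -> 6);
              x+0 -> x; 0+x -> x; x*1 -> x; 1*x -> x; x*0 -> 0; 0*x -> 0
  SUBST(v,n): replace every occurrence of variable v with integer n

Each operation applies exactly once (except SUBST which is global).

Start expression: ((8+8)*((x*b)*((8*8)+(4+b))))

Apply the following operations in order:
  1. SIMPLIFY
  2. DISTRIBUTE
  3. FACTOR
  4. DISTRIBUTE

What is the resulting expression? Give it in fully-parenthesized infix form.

Start: ((8+8)*((x*b)*((8*8)+(4+b))))
Apply SIMPLIFY at L (target: (8+8)): ((8+8)*((x*b)*((8*8)+(4+b)))) -> (16*((x*b)*((8*8)+(4+b))))
Apply DISTRIBUTE at R (target: ((x*b)*((8*8)+(4+b)))): (16*((x*b)*((8*8)+(4+b)))) -> (16*(((x*b)*(8*8))+((x*b)*(4+b))))
Apply FACTOR at R (target: (((x*b)*(8*8))+((x*b)*(4+b)))): (16*(((x*b)*(8*8))+((x*b)*(4+b)))) -> (16*((x*b)*((8*8)+(4+b))))
Apply DISTRIBUTE at R (target: ((x*b)*((8*8)+(4+b)))): (16*((x*b)*((8*8)+(4+b)))) -> (16*(((x*b)*(8*8))+((x*b)*(4+b))))

Answer: (16*(((x*b)*(8*8))+((x*b)*(4+b))))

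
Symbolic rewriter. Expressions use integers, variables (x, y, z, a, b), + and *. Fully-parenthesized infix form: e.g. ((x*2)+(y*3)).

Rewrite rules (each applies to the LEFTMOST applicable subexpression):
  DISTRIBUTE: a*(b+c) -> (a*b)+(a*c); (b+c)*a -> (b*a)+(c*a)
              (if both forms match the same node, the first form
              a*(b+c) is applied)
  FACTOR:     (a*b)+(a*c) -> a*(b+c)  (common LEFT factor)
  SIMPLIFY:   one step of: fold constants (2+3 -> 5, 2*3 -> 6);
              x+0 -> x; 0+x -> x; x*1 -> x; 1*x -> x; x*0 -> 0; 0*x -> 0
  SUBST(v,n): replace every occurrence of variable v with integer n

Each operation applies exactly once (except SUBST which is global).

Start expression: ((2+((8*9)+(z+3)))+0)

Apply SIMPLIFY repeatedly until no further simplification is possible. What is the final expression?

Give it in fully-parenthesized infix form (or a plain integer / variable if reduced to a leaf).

Start: ((2+((8*9)+(z+3)))+0)
Step 1: at root: ((2+((8*9)+(z+3)))+0) -> (2+((8*9)+(z+3))); overall: ((2+((8*9)+(z+3)))+0) -> (2+((8*9)+(z+3)))
Step 2: at RL: (8*9) -> 72; overall: (2+((8*9)+(z+3))) -> (2+(72+(z+3)))
Fixed point: (2+(72+(z+3)))

Answer: (2+(72+(z+3)))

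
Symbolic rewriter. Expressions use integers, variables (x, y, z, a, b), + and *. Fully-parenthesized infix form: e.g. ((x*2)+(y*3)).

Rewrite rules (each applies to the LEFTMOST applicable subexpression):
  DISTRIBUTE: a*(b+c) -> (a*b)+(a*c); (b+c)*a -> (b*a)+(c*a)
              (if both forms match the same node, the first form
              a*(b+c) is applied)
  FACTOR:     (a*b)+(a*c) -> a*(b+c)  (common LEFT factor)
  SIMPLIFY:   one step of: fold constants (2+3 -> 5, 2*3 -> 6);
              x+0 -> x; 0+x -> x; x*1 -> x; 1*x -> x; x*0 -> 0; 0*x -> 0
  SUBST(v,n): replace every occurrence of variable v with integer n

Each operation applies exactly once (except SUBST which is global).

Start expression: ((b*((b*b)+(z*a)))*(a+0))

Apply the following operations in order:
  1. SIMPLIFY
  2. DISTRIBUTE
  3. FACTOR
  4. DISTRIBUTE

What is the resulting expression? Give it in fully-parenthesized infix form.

Start: ((b*((b*b)+(z*a)))*(a+0))
Apply SIMPLIFY at R (target: (a+0)): ((b*((b*b)+(z*a)))*(a+0)) -> ((b*((b*b)+(z*a)))*a)
Apply DISTRIBUTE at L (target: (b*((b*b)+(z*a)))): ((b*((b*b)+(z*a)))*a) -> (((b*(b*b))+(b*(z*a)))*a)
Apply FACTOR at L (target: ((b*(b*b))+(b*(z*a)))): (((b*(b*b))+(b*(z*a)))*a) -> ((b*((b*b)+(z*a)))*a)
Apply DISTRIBUTE at L (target: (b*((b*b)+(z*a)))): ((b*((b*b)+(z*a)))*a) -> (((b*(b*b))+(b*(z*a)))*a)

Answer: (((b*(b*b))+(b*(z*a)))*a)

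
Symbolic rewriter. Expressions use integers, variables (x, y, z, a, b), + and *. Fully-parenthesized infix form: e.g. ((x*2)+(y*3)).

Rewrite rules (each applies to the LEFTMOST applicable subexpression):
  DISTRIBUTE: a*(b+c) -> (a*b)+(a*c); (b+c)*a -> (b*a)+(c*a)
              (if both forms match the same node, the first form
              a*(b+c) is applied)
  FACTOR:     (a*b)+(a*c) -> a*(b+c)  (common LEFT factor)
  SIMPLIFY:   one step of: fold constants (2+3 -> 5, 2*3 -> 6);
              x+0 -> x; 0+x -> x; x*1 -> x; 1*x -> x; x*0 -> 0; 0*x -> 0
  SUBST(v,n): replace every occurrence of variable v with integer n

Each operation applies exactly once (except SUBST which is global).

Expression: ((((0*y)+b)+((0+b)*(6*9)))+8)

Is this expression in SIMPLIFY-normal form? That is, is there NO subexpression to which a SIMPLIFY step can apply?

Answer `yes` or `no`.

Expression: ((((0*y)+b)+((0+b)*(6*9)))+8)
Scanning for simplifiable subexpressions (pre-order)...
  at root: ((((0*y)+b)+((0+b)*(6*9)))+8) (not simplifiable)
  at L: (((0*y)+b)+((0+b)*(6*9))) (not simplifiable)
  at LL: ((0*y)+b) (not simplifiable)
  at LLL: (0*y) (SIMPLIFIABLE)
  at LR: ((0+b)*(6*9)) (not simplifiable)
  at LRL: (0+b) (SIMPLIFIABLE)
  at LRR: (6*9) (SIMPLIFIABLE)
Found simplifiable subexpr at path LLL: (0*y)
One SIMPLIFY step would give: (((0+b)+((0+b)*(6*9)))+8)
-> NOT in normal form.

Answer: no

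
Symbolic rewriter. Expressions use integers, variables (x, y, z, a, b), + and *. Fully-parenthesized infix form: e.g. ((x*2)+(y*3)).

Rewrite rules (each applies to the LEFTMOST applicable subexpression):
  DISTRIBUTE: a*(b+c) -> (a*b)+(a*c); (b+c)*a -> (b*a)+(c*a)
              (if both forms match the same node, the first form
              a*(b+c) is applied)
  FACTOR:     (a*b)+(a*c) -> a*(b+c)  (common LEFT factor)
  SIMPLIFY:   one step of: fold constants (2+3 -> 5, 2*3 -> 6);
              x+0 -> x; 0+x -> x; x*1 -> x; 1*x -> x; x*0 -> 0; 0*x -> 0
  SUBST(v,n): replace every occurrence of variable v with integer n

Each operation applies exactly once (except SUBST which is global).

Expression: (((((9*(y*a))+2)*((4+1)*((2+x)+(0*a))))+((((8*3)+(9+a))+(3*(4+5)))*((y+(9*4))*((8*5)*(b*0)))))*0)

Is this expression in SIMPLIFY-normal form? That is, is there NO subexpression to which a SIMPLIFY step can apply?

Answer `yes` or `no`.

Expression: (((((9*(y*a))+2)*((4+1)*((2+x)+(0*a))))+((((8*3)+(9+a))+(3*(4+5)))*((y+(9*4))*((8*5)*(b*0)))))*0)
Scanning for simplifiable subexpressions (pre-order)...
  at root: (((((9*(y*a))+2)*((4+1)*((2+x)+(0*a))))+((((8*3)+(9+a))+(3*(4+5)))*((y+(9*4))*((8*5)*(b*0)))))*0) (SIMPLIFIABLE)
  at L: ((((9*(y*a))+2)*((4+1)*((2+x)+(0*a))))+((((8*3)+(9+a))+(3*(4+5)))*((y+(9*4))*((8*5)*(b*0))))) (not simplifiable)
  at LL: (((9*(y*a))+2)*((4+1)*((2+x)+(0*a)))) (not simplifiable)
  at LLL: ((9*(y*a))+2) (not simplifiable)
  at LLLL: (9*(y*a)) (not simplifiable)
  at LLLLR: (y*a) (not simplifiable)
  at LLR: ((4+1)*((2+x)+(0*a))) (not simplifiable)
  at LLRL: (4+1) (SIMPLIFIABLE)
  at LLRR: ((2+x)+(0*a)) (not simplifiable)
  at LLRRL: (2+x) (not simplifiable)
  at LLRRR: (0*a) (SIMPLIFIABLE)
  at LR: ((((8*3)+(9+a))+(3*(4+5)))*((y+(9*4))*((8*5)*(b*0)))) (not simplifiable)
  at LRL: (((8*3)+(9+a))+(3*(4+5))) (not simplifiable)
  at LRLL: ((8*3)+(9+a)) (not simplifiable)
  at LRLLL: (8*3) (SIMPLIFIABLE)
  at LRLLR: (9+a) (not simplifiable)
  at LRLR: (3*(4+5)) (not simplifiable)
  at LRLRR: (4+5) (SIMPLIFIABLE)
  at LRR: ((y+(9*4))*((8*5)*(b*0))) (not simplifiable)
  at LRRL: (y+(9*4)) (not simplifiable)
  at LRRLR: (9*4) (SIMPLIFIABLE)
  at LRRR: ((8*5)*(b*0)) (not simplifiable)
  at LRRRL: (8*5) (SIMPLIFIABLE)
  at LRRRR: (b*0) (SIMPLIFIABLE)
Found simplifiable subexpr at path root: (((((9*(y*a))+2)*((4+1)*((2+x)+(0*a))))+((((8*3)+(9+a))+(3*(4+5)))*((y+(9*4))*((8*5)*(b*0)))))*0)
One SIMPLIFY step would give: 0
-> NOT in normal form.

Answer: no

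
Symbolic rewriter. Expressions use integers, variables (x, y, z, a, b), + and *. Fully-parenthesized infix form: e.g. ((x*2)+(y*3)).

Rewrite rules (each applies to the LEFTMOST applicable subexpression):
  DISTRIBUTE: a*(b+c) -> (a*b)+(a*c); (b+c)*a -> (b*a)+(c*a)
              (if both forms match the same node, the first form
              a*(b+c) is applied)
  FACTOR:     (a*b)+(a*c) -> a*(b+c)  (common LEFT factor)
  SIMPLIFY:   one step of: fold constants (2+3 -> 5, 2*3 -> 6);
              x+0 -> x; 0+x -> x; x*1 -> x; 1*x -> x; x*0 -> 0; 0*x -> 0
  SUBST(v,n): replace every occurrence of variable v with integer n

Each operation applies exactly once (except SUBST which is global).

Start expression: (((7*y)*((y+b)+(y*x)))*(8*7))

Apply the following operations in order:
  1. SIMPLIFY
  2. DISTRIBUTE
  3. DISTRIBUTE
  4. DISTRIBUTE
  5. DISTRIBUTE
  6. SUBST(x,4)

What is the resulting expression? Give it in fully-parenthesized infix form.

Start: (((7*y)*((y+b)+(y*x)))*(8*7))
Apply SIMPLIFY at R (target: (8*7)): (((7*y)*((y+b)+(y*x)))*(8*7)) -> (((7*y)*((y+b)+(y*x)))*56)
Apply DISTRIBUTE at L (target: ((7*y)*((y+b)+(y*x)))): (((7*y)*((y+b)+(y*x)))*56) -> ((((7*y)*(y+b))+((7*y)*(y*x)))*56)
Apply DISTRIBUTE at root (target: ((((7*y)*(y+b))+((7*y)*(y*x)))*56)): ((((7*y)*(y+b))+((7*y)*(y*x)))*56) -> ((((7*y)*(y+b))*56)+(((7*y)*(y*x))*56))
Apply DISTRIBUTE at LL (target: ((7*y)*(y+b))): ((((7*y)*(y+b))*56)+(((7*y)*(y*x))*56)) -> (((((7*y)*y)+((7*y)*b))*56)+(((7*y)*(y*x))*56))
Apply DISTRIBUTE at L (target: ((((7*y)*y)+((7*y)*b))*56)): (((((7*y)*y)+((7*y)*b))*56)+(((7*y)*(y*x))*56)) -> (((((7*y)*y)*56)+(((7*y)*b)*56))+(((7*y)*(y*x))*56))
Apply SUBST(x,4): (((((7*y)*y)*56)+(((7*y)*b)*56))+(((7*y)*(y*x))*56)) -> (((((7*y)*y)*56)+(((7*y)*b)*56))+(((7*y)*(y*4))*56))

Answer: (((((7*y)*y)*56)+(((7*y)*b)*56))+(((7*y)*(y*4))*56))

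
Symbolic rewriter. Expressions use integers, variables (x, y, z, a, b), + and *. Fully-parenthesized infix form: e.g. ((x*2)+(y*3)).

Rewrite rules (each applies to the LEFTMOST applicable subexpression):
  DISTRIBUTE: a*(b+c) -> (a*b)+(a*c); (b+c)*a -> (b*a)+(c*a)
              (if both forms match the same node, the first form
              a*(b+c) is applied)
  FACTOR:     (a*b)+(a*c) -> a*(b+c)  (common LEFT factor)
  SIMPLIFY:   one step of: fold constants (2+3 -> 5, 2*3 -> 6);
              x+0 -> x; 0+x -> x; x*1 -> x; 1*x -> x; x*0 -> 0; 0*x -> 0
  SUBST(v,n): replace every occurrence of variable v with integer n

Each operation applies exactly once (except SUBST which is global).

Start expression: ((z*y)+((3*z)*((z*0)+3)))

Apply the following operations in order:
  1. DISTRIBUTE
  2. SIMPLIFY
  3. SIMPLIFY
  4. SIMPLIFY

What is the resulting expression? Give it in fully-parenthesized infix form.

Answer: ((z*y)+((3*z)*3))

Derivation:
Start: ((z*y)+((3*z)*((z*0)+3)))
Apply DISTRIBUTE at R (target: ((3*z)*((z*0)+3))): ((z*y)+((3*z)*((z*0)+3))) -> ((z*y)+(((3*z)*(z*0))+((3*z)*3)))
Apply SIMPLIFY at RLR (target: (z*0)): ((z*y)+(((3*z)*(z*0))+((3*z)*3))) -> ((z*y)+(((3*z)*0)+((3*z)*3)))
Apply SIMPLIFY at RL (target: ((3*z)*0)): ((z*y)+(((3*z)*0)+((3*z)*3))) -> ((z*y)+(0+((3*z)*3)))
Apply SIMPLIFY at R (target: (0+((3*z)*3))): ((z*y)+(0+((3*z)*3))) -> ((z*y)+((3*z)*3))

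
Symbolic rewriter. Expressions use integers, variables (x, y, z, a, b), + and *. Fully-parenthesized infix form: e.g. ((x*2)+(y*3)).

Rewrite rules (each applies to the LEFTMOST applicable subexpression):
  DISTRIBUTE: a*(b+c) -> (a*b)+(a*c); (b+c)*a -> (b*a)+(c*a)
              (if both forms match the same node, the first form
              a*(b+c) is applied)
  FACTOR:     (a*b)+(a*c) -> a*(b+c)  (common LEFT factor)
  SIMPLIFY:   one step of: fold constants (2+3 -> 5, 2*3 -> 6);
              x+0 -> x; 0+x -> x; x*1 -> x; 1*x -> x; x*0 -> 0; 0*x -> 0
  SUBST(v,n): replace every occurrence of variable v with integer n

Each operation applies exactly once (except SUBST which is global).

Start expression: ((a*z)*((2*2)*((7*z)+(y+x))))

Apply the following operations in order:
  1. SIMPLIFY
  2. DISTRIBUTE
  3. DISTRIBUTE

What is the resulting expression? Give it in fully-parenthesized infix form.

Answer: (((a*z)*(4*(7*z)))+((a*z)*(4*(y+x))))

Derivation:
Start: ((a*z)*((2*2)*((7*z)+(y+x))))
Apply SIMPLIFY at RL (target: (2*2)): ((a*z)*((2*2)*((7*z)+(y+x)))) -> ((a*z)*(4*((7*z)+(y+x))))
Apply DISTRIBUTE at R (target: (4*((7*z)+(y+x)))): ((a*z)*(4*((7*z)+(y+x)))) -> ((a*z)*((4*(7*z))+(4*(y+x))))
Apply DISTRIBUTE at root (target: ((a*z)*((4*(7*z))+(4*(y+x))))): ((a*z)*((4*(7*z))+(4*(y+x)))) -> (((a*z)*(4*(7*z)))+((a*z)*(4*(y+x))))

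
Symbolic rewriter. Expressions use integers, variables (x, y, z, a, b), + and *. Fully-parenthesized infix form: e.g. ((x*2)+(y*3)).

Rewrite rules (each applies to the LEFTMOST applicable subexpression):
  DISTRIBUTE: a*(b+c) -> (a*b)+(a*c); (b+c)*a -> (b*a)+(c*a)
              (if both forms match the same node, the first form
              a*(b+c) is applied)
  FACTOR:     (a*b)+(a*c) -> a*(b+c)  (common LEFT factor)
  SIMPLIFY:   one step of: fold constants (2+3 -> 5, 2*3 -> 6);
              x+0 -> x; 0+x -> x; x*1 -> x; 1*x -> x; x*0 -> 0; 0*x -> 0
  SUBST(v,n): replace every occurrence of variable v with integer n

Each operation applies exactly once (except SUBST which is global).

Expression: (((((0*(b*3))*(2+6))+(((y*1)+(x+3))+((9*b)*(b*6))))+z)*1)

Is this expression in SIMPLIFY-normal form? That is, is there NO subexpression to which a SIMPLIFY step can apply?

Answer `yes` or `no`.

Expression: (((((0*(b*3))*(2+6))+(((y*1)+(x+3))+((9*b)*(b*6))))+z)*1)
Scanning for simplifiable subexpressions (pre-order)...
  at root: (((((0*(b*3))*(2+6))+(((y*1)+(x+3))+((9*b)*(b*6))))+z)*1) (SIMPLIFIABLE)
  at L: ((((0*(b*3))*(2+6))+(((y*1)+(x+3))+((9*b)*(b*6))))+z) (not simplifiable)
  at LL: (((0*(b*3))*(2+6))+(((y*1)+(x+3))+((9*b)*(b*6)))) (not simplifiable)
  at LLL: ((0*(b*3))*(2+6)) (not simplifiable)
  at LLLL: (0*(b*3)) (SIMPLIFIABLE)
  at LLLLR: (b*3) (not simplifiable)
  at LLLR: (2+6) (SIMPLIFIABLE)
  at LLR: (((y*1)+(x+3))+((9*b)*(b*6))) (not simplifiable)
  at LLRL: ((y*1)+(x+3)) (not simplifiable)
  at LLRLL: (y*1) (SIMPLIFIABLE)
  at LLRLR: (x+3) (not simplifiable)
  at LLRR: ((9*b)*(b*6)) (not simplifiable)
  at LLRRL: (9*b) (not simplifiable)
  at LLRRR: (b*6) (not simplifiable)
Found simplifiable subexpr at path root: (((((0*(b*3))*(2+6))+(((y*1)+(x+3))+((9*b)*(b*6))))+z)*1)
One SIMPLIFY step would give: ((((0*(b*3))*(2+6))+(((y*1)+(x+3))+((9*b)*(b*6))))+z)
-> NOT in normal form.

Answer: no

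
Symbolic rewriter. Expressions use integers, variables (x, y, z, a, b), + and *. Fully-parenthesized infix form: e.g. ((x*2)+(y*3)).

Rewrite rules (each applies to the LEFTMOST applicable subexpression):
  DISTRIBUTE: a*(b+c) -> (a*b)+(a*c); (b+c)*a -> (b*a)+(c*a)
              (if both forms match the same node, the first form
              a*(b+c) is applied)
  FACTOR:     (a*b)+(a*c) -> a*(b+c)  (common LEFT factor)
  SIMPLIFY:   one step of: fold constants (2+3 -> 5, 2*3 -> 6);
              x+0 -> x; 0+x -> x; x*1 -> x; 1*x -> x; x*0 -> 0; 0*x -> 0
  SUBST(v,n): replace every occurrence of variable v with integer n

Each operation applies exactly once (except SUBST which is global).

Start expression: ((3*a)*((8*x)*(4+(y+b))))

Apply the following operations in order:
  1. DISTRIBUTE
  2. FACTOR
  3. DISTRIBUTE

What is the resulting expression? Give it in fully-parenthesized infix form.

Answer: ((3*a)*(((8*x)*4)+((8*x)*(y+b))))

Derivation:
Start: ((3*a)*((8*x)*(4+(y+b))))
Apply DISTRIBUTE at R (target: ((8*x)*(4+(y+b)))): ((3*a)*((8*x)*(4+(y+b)))) -> ((3*a)*(((8*x)*4)+((8*x)*(y+b))))
Apply FACTOR at R (target: (((8*x)*4)+((8*x)*(y+b)))): ((3*a)*(((8*x)*4)+((8*x)*(y+b)))) -> ((3*a)*((8*x)*(4+(y+b))))
Apply DISTRIBUTE at R (target: ((8*x)*(4+(y+b)))): ((3*a)*((8*x)*(4+(y+b)))) -> ((3*a)*(((8*x)*4)+((8*x)*(y+b))))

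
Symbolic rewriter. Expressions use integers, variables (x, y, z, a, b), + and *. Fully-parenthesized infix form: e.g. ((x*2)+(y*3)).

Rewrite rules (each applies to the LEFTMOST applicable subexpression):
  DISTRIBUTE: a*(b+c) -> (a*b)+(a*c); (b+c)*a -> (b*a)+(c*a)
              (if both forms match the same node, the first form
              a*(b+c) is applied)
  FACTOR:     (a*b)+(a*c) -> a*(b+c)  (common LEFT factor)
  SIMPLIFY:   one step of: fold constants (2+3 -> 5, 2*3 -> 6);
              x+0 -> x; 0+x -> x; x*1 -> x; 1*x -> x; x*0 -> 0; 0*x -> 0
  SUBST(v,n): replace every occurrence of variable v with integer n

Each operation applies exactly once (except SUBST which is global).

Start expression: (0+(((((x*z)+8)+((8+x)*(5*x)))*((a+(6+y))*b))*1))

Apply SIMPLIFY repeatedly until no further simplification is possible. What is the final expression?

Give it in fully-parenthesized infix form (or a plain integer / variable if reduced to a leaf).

Answer: ((((x*z)+8)+((8+x)*(5*x)))*((a+(6+y))*b))

Derivation:
Start: (0+(((((x*z)+8)+((8+x)*(5*x)))*((a+(6+y))*b))*1))
Step 1: at root: (0+(((((x*z)+8)+((8+x)*(5*x)))*((a+(6+y))*b))*1)) -> (((((x*z)+8)+((8+x)*(5*x)))*((a+(6+y))*b))*1); overall: (0+(((((x*z)+8)+((8+x)*(5*x)))*((a+(6+y))*b))*1)) -> (((((x*z)+8)+((8+x)*(5*x)))*((a+(6+y))*b))*1)
Step 2: at root: (((((x*z)+8)+((8+x)*(5*x)))*((a+(6+y))*b))*1) -> ((((x*z)+8)+((8+x)*(5*x)))*((a+(6+y))*b)); overall: (((((x*z)+8)+((8+x)*(5*x)))*((a+(6+y))*b))*1) -> ((((x*z)+8)+((8+x)*(5*x)))*((a+(6+y))*b))
Fixed point: ((((x*z)+8)+((8+x)*(5*x)))*((a+(6+y))*b))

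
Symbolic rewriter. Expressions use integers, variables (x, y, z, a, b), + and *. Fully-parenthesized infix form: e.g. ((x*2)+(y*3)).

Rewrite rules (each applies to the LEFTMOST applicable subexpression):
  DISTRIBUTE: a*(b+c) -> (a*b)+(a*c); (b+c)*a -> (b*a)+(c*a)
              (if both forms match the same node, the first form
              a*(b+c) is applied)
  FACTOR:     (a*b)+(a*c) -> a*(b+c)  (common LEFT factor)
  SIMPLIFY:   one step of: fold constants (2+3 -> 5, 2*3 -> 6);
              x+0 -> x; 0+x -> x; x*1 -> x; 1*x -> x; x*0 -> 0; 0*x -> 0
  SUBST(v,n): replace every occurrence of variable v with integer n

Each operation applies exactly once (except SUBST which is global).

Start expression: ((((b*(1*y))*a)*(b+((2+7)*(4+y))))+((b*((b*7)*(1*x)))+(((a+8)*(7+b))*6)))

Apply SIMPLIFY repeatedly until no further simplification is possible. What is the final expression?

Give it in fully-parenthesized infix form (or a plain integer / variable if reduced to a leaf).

Answer: ((((b*y)*a)*(b+(9*(4+y))))+((b*((b*7)*x))+(((a+8)*(7+b))*6)))

Derivation:
Start: ((((b*(1*y))*a)*(b+((2+7)*(4+y))))+((b*((b*7)*(1*x)))+(((a+8)*(7+b))*6)))
Step 1: at LLLR: (1*y) -> y; overall: ((((b*(1*y))*a)*(b+((2+7)*(4+y))))+((b*((b*7)*(1*x)))+(((a+8)*(7+b))*6))) -> ((((b*y)*a)*(b+((2+7)*(4+y))))+((b*((b*7)*(1*x)))+(((a+8)*(7+b))*6)))
Step 2: at LRRL: (2+7) -> 9; overall: ((((b*y)*a)*(b+((2+7)*(4+y))))+((b*((b*7)*(1*x)))+(((a+8)*(7+b))*6))) -> ((((b*y)*a)*(b+(9*(4+y))))+((b*((b*7)*(1*x)))+(((a+8)*(7+b))*6)))
Step 3: at RLRR: (1*x) -> x; overall: ((((b*y)*a)*(b+(9*(4+y))))+((b*((b*7)*(1*x)))+(((a+8)*(7+b))*6))) -> ((((b*y)*a)*(b+(9*(4+y))))+((b*((b*7)*x))+(((a+8)*(7+b))*6)))
Fixed point: ((((b*y)*a)*(b+(9*(4+y))))+((b*((b*7)*x))+(((a+8)*(7+b))*6)))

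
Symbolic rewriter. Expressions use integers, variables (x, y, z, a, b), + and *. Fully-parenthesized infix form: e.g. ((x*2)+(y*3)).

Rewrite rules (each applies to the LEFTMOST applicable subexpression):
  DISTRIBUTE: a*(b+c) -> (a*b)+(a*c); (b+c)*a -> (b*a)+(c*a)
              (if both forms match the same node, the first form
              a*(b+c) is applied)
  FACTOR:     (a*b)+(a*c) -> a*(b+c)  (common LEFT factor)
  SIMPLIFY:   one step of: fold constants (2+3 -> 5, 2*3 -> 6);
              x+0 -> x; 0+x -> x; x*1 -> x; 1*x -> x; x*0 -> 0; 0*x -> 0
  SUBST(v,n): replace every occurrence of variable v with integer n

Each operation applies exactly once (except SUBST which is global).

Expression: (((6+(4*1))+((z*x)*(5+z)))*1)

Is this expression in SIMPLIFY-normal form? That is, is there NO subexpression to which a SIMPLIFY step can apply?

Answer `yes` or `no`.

Expression: (((6+(4*1))+((z*x)*(5+z)))*1)
Scanning for simplifiable subexpressions (pre-order)...
  at root: (((6+(4*1))+((z*x)*(5+z)))*1) (SIMPLIFIABLE)
  at L: ((6+(4*1))+((z*x)*(5+z))) (not simplifiable)
  at LL: (6+(4*1)) (not simplifiable)
  at LLR: (4*1) (SIMPLIFIABLE)
  at LR: ((z*x)*(5+z)) (not simplifiable)
  at LRL: (z*x) (not simplifiable)
  at LRR: (5+z) (not simplifiable)
Found simplifiable subexpr at path root: (((6+(4*1))+((z*x)*(5+z)))*1)
One SIMPLIFY step would give: ((6+(4*1))+((z*x)*(5+z)))
-> NOT in normal form.

Answer: no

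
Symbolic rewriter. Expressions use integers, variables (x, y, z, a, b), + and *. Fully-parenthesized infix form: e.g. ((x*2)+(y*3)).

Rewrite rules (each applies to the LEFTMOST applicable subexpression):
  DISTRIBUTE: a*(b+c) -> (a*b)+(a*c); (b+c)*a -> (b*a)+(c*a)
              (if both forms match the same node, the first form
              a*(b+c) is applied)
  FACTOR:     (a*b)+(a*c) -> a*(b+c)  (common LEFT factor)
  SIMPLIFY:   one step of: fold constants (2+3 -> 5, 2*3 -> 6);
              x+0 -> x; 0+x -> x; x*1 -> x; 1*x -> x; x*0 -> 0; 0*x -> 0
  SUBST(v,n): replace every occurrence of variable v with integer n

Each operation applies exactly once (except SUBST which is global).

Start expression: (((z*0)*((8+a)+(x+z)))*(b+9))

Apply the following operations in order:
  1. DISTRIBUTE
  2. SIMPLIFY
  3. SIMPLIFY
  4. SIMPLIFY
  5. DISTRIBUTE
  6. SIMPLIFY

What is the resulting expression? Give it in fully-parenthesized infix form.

Start: (((z*0)*((8+a)+(x+z)))*(b+9))
Apply DISTRIBUTE at root (target: (((z*0)*((8+a)+(x+z)))*(b+9))): (((z*0)*((8+a)+(x+z)))*(b+9)) -> ((((z*0)*((8+a)+(x+z)))*b)+(((z*0)*((8+a)+(x+z)))*9))
Apply SIMPLIFY at LLL (target: (z*0)): ((((z*0)*((8+a)+(x+z)))*b)+(((z*0)*((8+a)+(x+z)))*9)) -> (((0*((8+a)+(x+z)))*b)+(((z*0)*((8+a)+(x+z)))*9))
Apply SIMPLIFY at LL (target: (0*((8+a)+(x+z)))): (((0*((8+a)+(x+z)))*b)+(((z*0)*((8+a)+(x+z)))*9)) -> ((0*b)+(((z*0)*((8+a)+(x+z)))*9))
Apply SIMPLIFY at L (target: (0*b)): ((0*b)+(((z*0)*((8+a)+(x+z)))*9)) -> (0+(((z*0)*((8+a)+(x+z)))*9))
Apply DISTRIBUTE at RL (target: ((z*0)*((8+a)+(x+z)))): (0+(((z*0)*((8+a)+(x+z)))*9)) -> (0+((((z*0)*(8+a))+((z*0)*(x+z)))*9))
Apply SIMPLIFY at root (target: (0+((((z*0)*(8+a))+((z*0)*(x+z)))*9))): (0+((((z*0)*(8+a))+((z*0)*(x+z)))*9)) -> ((((z*0)*(8+a))+((z*0)*(x+z)))*9)

Answer: ((((z*0)*(8+a))+((z*0)*(x+z)))*9)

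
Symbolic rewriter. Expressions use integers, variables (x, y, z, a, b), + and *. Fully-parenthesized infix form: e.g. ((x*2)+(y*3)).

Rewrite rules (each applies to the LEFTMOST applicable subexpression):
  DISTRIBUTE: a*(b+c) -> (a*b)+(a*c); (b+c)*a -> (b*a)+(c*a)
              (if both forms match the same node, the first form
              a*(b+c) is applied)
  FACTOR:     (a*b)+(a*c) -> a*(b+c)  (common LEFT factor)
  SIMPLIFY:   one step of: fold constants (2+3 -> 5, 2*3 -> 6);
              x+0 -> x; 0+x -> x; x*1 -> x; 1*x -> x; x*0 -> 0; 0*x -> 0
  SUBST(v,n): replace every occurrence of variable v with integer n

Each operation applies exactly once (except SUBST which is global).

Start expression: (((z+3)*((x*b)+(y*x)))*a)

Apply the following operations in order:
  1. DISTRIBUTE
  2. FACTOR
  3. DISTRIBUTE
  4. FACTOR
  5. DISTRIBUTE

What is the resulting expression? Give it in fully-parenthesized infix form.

Answer: ((((z+3)*(x*b))+((z+3)*(y*x)))*a)

Derivation:
Start: (((z+3)*((x*b)+(y*x)))*a)
Apply DISTRIBUTE at L (target: ((z+3)*((x*b)+(y*x)))): (((z+3)*((x*b)+(y*x)))*a) -> ((((z+3)*(x*b))+((z+3)*(y*x)))*a)
Apply FACTOR at L (target: (((z+3)*(x*b))+((z+3)*(y*x)))): ((((z+3)*(x*b))+((z+3)*(y*x)))*a) -> (((z+3)*((x*b)+(y*x)))*a)
Apply DISTRIBUTE at L (target: ((z+3)*((x*b)+(y*x)))): (((z+3)*((x*b)+(y*x)))*a) -> ((((z+3)*(x*b))+((z+3)*(y*x)))*a)
Apply FACTOR at L (target: (((z+3)*(x*b))+((z+3)*(y*x)))): ((((z+3)*(x*b))+((z+3)*(y*x)))*a) -> (((z+3)*((x*b)+(y*x)))*a)
Apply DISTRIBUTE at L (target: ((z+3)*((x*b)+(y*x)))): (((z+3)*((x*b)+(y*x)))*a) -> ((((z+3)*(x*b))+((z+3)*(y*x)))*a)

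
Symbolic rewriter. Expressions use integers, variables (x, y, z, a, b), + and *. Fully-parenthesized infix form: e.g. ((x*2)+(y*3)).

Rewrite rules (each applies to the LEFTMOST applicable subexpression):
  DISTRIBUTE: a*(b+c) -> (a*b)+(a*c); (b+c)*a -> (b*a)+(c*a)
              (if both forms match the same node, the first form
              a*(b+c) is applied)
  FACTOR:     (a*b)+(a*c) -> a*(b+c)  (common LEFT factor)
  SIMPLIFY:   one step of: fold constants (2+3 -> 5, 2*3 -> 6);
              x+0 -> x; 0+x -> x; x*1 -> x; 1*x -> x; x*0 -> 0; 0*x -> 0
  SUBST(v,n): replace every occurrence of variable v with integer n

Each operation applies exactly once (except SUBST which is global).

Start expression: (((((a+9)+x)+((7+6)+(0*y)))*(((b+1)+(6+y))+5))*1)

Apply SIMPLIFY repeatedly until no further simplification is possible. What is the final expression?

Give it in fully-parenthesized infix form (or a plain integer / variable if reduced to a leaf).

Start: (((((a+9)+x)+((7+6)+(0*y)))*(((b+1)+(6+y))+5))*1)
Step 1: at root: (((((a+9)+x)+((7+6)+(0*y)))*(((b+1)+(6+y))+5))*1) -> ((((a+9)+x)+((7+6)+(0*y)))*(((b+1)+(6+y))+5)); overall: (((((a+9)+x)+((7+6)+(0*y)))*(((b+1)+(6+y))+5))*1) -> ((((a+9)+x)+((7+6)+(0*y)))*(((b+1)+(6+y))+5))
Step 2: at LRL: (7+6) -> 13; overall: ((((a+9)+x)+((7+6)+(0*y)))*(((b+1)+(6+y))+5)) -> ((((a+9)+x)+(13+(0*y)))*(((b+1)+(6+y))+5))
Step 3: at LRR: (0*y) -> 0; overall: ((((a+9)+x)+(13+(0*y)))*(((b+1)+(6+y))+5)) -> ((((a+9)+x)+(13+0))*(((b+1)+(6+y))+5))
Step 4: at LR: (13+0) -> 13; overall: ((((a+9)+x)+(13+0))*(((b+1)+(6+y))+5)) -> ((((a+9)+x)+13)*(((b+1)+(6+y))+5))
Fixed point: ((((a+9)+x)+13)*(((b+1)+(6+y))+5))

Answer: ((((a+9)+x)+13)*(((b+1)+(6+y))+5))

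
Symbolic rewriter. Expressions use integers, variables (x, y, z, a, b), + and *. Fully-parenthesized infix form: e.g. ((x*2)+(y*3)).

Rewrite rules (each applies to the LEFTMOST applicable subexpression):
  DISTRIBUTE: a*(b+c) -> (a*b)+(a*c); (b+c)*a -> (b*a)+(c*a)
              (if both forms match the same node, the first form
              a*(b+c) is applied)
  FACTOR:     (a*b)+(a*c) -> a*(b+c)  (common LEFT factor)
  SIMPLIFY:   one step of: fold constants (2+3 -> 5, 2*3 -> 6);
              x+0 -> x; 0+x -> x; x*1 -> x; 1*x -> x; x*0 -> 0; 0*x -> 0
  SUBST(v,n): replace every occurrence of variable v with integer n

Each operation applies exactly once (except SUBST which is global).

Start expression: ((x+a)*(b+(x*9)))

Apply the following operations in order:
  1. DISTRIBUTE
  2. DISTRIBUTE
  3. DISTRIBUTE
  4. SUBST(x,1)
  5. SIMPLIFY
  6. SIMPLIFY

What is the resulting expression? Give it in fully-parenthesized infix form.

Start: ((x+a)*(b+(x*9)))
Apply DISTRIBUTE at root (target: ((x+a)*(b+(x*9)))): ((x+a)*(b+(x*9))) -> (((x+a)*b)+((x+a)*(x*9)))
Apply DISTRIBUTE at L (target: ((x+a)*b)): (((x+a)*b)+((x+a)*(x*9))) -> (((x*b)+(a*b))+((x+a)*(x*9)))
Apply DISTRIBUTE at R (target: ((x+a)*(x*9))): (((x*b)+(a*b))+((x+a)*(x*9))) -> (((x*b)+(a*b))+((x*(x*9))+(a*(x*9))))
Apply SUBST(x,1): (((x*b)+(a*b))+((x*(x*9))+(a*(x*9)))) -> (((1*b)+(a*b))+((1*(1*9))+(a*(1*9))))
Apply SIMPLIFY at LL (target: (1*b)): (((1*b)+(a*b))+((1*(1*9))+(a*(1*9)))) -> ((b+(a*b))+((1*(1*9))+(a*(1*9))))
Apply SIMPLIFY at RL (target: (1*(1*9))): ((b+(a*b))+((1*(1*9))+(a*(1*9)))) -> ((b+(a*b))+((1*9)+(a*(1*9))))

Answer: ((b+(a*b))+((1*9)+(a*(1*9))))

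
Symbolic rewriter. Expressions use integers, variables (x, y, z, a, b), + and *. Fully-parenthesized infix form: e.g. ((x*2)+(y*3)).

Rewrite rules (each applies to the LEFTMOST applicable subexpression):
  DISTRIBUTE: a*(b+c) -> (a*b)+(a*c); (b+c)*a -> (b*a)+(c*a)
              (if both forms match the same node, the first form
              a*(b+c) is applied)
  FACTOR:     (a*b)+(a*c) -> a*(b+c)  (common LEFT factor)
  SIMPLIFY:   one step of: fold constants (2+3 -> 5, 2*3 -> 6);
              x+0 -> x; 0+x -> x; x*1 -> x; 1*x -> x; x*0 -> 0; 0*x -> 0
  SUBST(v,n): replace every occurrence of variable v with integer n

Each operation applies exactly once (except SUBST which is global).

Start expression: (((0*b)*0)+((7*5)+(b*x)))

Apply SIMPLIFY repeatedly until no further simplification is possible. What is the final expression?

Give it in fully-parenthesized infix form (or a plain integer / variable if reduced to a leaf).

Answer: (35+(b*x))

Derivation:
Start: (((0*b)*0)+((7*5)+(b*x)))
Step 1: at L: ((0*b)*0) -> 0; overall: (((0*b)*0)+((7*5)+(b*x))) -> (0+((7*5)+(b*x)))
Step 2: at root: (0+((7*5)+(b*x))) -> ((7*5)+(b*x)); overall: (0+((7*5)+(b*x))) -> ((7*5)+(b*x))
Step 3: at L: (7*5) -> 35; overall: ((7*5)+(b*x)) -> (35+(b*x))
Fixed point: (35+(b*x))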